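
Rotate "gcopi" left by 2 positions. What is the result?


Input: "gcopi", rotate left by 2
First 2 characters: "gc"
Remaining characters: "opi"
Concatenate remaining + first: "opi" + "gc" = "opigc"

opigc


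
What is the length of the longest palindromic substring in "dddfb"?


Input: "dddfb"
Checking substrings for palindromes:
  [0:3] "ddd" (len 3) => palindrome
  [0:2] "dd" (len 2) => palindrome
  [1:3] "dd" (len 2) => palindrome
Longest palindromic substring: "ddd" with length 3

3


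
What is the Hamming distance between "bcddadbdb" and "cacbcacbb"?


Comparing "bcddadbdb" and "cacbcacbb" position by position:
  Position 0: 'b' vs 'c' => differ
  Position 1: 'c' vs 'a' => differ
  Position 2: 'd' vs 'c' => differ
  Position 3: 'd' vs 'b' => differ
  Position 4: 'a' vs 'c' => differ
  Position 5: 'd' vs 'a' => differ
  Position 6: 'b' vs 'c' => differ
  Position 7: 'd' vs 'b' => differ
  Position 8: 'b' vs 'b' => same
Total differences (Hamming distance): 8

8


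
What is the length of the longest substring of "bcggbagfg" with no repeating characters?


Input: "bcggbagfg"
Sliding window (track last position of each char):
  Position 0 ('b'): window [0,0] length 1 -- new best
  Position 1 ('c'): window [0,1] length 2 -- new best
  Position 2 ('g'): window [0,2] length 3 -- new best
  Position 3 ('g'): repeat (last at 2), move window start to 3
  Position 3 ('g'): window [3,3] length 1
  Position 4 ('b'): window [3,4] length 2
  Position 5 ('a'): window [3,5] length 3
  Position 6 ('g'): repeat (last at 3), move window start to 4
  Position 6 ('g'): window [4,6] length 3
  Position 7 ('f'): window [4,7] length 4 -- new best
  Position 8 ('g'): repeat (last at 6), move window start to 7
  Position 8 ('g'): window [7,8] length 2
Longest substring with no repeats: "bagf" with length 4

4


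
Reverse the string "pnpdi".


Input: pnpdi
Reading characters right to left:
  Position 4: 'i'
  Position 3: 'd'
  Position 2: 'p'
  Position 1: 'n'
  Position 0: 'p'
Reversed: idpnp

idpnp


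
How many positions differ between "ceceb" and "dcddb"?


Comparing "ceceb" and "dcddb" position by position:
  Position 0: 'c' vs 'd' => DIFFER
  Position 1: 'e' vs 'c' => DIFFER
  Position 2: 'c' vs 'd' => DIFFER
  Position 3: 'e' vs 'd' => DIFFER
  Position 4: 'b' vs 'b' => same
Positions that differ: 4

4


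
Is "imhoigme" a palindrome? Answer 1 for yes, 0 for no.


Input: imhoigme
Reversed: emgiohmi
  Compare pos 0 ('i') with pos 7 ('e'): MISMATCH
  Compare pos 1 ('m') with pos 6 ('m'): match
  Compare pos 2 ('h') with pos 5 ('g'): MISMATCH
  Compare pos 3 ('o') with pos 4 ('i'): MISMATCH
Result: not a palindrome

0


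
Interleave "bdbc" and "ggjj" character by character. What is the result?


Interleaving "bdbc" and "ggjj":
  Position 0: 'b' from first, 'g' from second => "bg"
  Position 1: 'd' from first, 'g' from second => "dg"
  Position 2: 'b' from first, 'j' from second => "bj"
  Position 3: 'c' from first, 'j' from second => "cj"
Result: bgdgbjcj

bgdgbjcj


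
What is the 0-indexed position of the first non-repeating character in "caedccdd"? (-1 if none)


Input: caedccdd
Character frequencies:
  'a': 1
  'c': 3
  'd': 3
  'e': 1
Scanning left to right for freq == 1:
  Position 0 ('c'): freq=3, skip
  Position 1 ('a'): unique! => answer = 1

1


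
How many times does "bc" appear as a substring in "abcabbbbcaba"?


Searching for "bc" in "abcabbbbcaba"
Scanning each position:
  Position 0: "ab" => no
  Position 1: "bc" => MATCH
  Position 2: "ca" => no
  Position 3: "ab" => no
  Position 4: "bb" => no
  Position 5: "bb" => no
  Position 6: "bb" => no
  Position 7: "bc" => MATCH
  Position 8: "ca" => no
  Position 9: "ab" => no
  Position 10: "ba" => no
Total occurrences: 2

2


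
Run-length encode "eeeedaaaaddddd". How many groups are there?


Input: eeeedaaaaddddd
Scanning for consecutive runs:
  Group 1: 'e' x 4 (positions 0-3)
  Group 2: 'd' x 1 (positions 4-4)
  Group 3: 'a' x 4 (positions 5-8)
  Group 4: 'd' x 5 (positions 9-13)
Total groups: 4

4


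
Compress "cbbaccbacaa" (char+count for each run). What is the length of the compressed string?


Input: cbbaccbacaa
Runs:
  'c' x 1 => "c1"
  'b' x 2 => "b2"
  'a' x 1 => "a1"
  'c' x 2 => "c2"
  'b' x 1 => "b1"
  'a' x 1 => "a1"
  'c' x 1 => "c1"
  'a' x 2 => "a2"
Compressed: "c1b2a1c2b1a1c1a2"
Compressed length: 16

16


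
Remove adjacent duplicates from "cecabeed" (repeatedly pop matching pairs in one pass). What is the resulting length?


Input: cecabeed
Stack-based adjacent duplicate removal:
  Read 'c': push. Stack: c
  Read 'e': push. Stack: ce
  Read 'c': push. Stack: cec
  Read 'a': push. Stack: ceca
  Read 'b': push. Stack: cecab
  Read 'e': push. Stack: cecabe
  Read 'e': matches stack top 'e' => pop. Stack: cecab
  Read 'd': push. Stack: cecabd
Final stack: "cecabd" (length 6)

6


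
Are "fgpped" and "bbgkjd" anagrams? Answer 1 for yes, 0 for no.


Strings: "fgpped", "bbgkjd"
Sorted first:  defgpp
Sorted second: bbdgjk
Differ at position 0: 'd' vs 'b' => not anagrams

0


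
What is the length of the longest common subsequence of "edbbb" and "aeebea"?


LCS of "edbbb" and "aeebea"
DP table:
           a    e    e    b    e    a
      0    0    0    0    0    0    0
  e   0    0    1    1    1    1    1
  d   0    0    1    1    1    1    1
  b   0    0    1    1    2    2    2
  b   0    0    1    1    2    2    2
  b   0    0    1    1    2    2    2
LCS length = dp[5][6] = 2

2


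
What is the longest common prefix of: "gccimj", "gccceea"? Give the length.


Words: gccimj, gccceea
  Position 0: all 'g' => match
  Position 1: all 'c' => match
  Position 2: all 'c' => match
  Position 3: ('i', 'c') => mismatch, stop
LCP = "gcc" (length 3)

3


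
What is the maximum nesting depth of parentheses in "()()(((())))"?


Input: "()()(((())))"
Tracking depth:
  Position 0 '(': depth becomes 1
  Position 1 ')': depth becomes 0
  Position 2 '(': depth becomes 1
  Position 3 ')': depth becomes 0
  Position 4 '(': depth becomes 1
  Position 5 '(': depth becomes 2
  Position 6 '(': depth becomes 3
  Position 7 '(': depth becomes 4
  Position 8 ')': depth becomes 3
  Position 9 ')': depth becomes 2
  Position 10 ')': depth becomes 1
  Position 11 ')': depth becomes 0
Maximum depth reached: 4

4


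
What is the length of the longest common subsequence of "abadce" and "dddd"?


LCS of "abadce" and "dddd"
DP table:
           d    d    d    d
      0    0    0    0    0
  a   0    0    0    0    0
  b   0    0    0    0    0
  a   0    0    0    0    0
  d   0    1    1    1    1
  c   0    1    1    1    1
  e   0    1    1    1    1
LCS length = dp[6][4] = 1

1


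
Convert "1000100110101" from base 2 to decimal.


Input: "1000100110101" in base 2
Positional expansion:
  Digit '1' (value 1) x 2^12 = 4096
  Digit '0' (value 0) x 2^11 = 0
  Digit '0' (value 0) x 2^10 = 0
  Digit '0' (value 0) x 2^9 = 0
  Digit '1' (value 1) x 2^8 = 256
  Digit '0' (value 0) x 2^7 = 0
  Digit '0' (value 0) x 2^6 = 0
  Digit '1' (value 1) x 2^5 = 32
  Digit '1' (value 1) x 2^4 = 16
  Digit '0' (value 0) x 2^3 = 0
  Digit '1' (value 1) x 2^2 = 4
  Digit '0' (value 0) x 2^1 = 0
  Digit '1' (value 1) x 2^0 = 1
Sum = 4405

4405


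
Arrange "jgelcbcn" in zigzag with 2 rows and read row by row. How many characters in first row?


Zigzag "jgelcbcn" into 2 rows:
Placing characters:
  'j' => row 0
  'g' => row 1
  'e' => row 0
  'l' => row 1
  'c' => row 0
  'b' => row 1
  'c' => row 0
  'n' => row 1
Rows:
  Row 0: "jecc"
  Row 1: "glbn"
First row length: 4

4


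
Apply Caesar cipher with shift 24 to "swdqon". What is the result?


Caesar cipher: shift "swdqon" by 24
  's' (pos 18) + 24 = pos 16 = 'q'
  'w' (pos 22) + 24 = pos 20 = 'u'
  'd' (pos 3) + 24 = pos 1 = 'b'
  'q' (pos 16) + 24 = pos 14 = 'o'
  'o' (pos 14) + 24 = pos 12 = 'm'
  'n' (pos 13) + 24 = pos 11 = 'l'
Result: quboml

quboml


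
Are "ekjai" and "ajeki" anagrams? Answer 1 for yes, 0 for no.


Strings: "ekjai", "ajeki"
Sorted first:  aeijk
Sorted second: aeijk
Sorted forms match => anagrams

1


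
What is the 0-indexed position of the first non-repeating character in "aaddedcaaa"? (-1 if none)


Input: aaddedcaaa
Character frequencies:
  'a': 5
  'c': 1
  'd': 3
  'e': 1
Scanning left to right for freq == 1:
  Position 0 ('a'): freq=5, skip
  Position 1 ('a'): freq=5, skip
  Position 2 ('d'): freq=3, skip
  Position 3 ('d'): freq=3, skip
  Position 4 ('e'): unique! => answer = 4

4


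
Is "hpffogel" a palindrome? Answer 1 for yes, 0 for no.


Input: hpffogel
Reversed: legoffph
  Compare pos 0 ('h') with pos 7 ('l'): MISMATCH
  Compare pos 1 ('p') with pos 6 ('e'): MISMATCH
  Compare pos 2 ('f') with pos 5 ('g'): MISMATCH
  Compare pos 3 ('f') with pos 4 ('o'): MISMATCH
Result: not a palindrome

0


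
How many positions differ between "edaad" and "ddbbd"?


Comparing "edaad" and "ddbbd" position by position:
  Position 0: 'e' vs 'd' => DIFFER
  Position 1: 'd' vs 'd' => same
  Position 2: 'a' vs 'b' => DIFFER
  Position 3: 'a' vs 'b' => DIFFER
  Position 4: 'd' vs 'd' => same
Positions that differ: 3

3


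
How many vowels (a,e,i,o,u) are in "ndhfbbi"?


Input: ndhfbbi
Checking each character:
  'n' at position 0: consonant
  'd' at position 1: consonant
  'h' at position 2: consonant
  'f' at position 3: consonant
  'b' at position 4: consonant
  'b' at position 5: consonant
  'i' at position 6: vowel (running total: 1)
Total vowels: 1

1


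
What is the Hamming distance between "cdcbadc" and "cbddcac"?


Comparing "cdcbadc" and "cbddcac" position by position:
  Position 0: 'c' vs 'c' => same
  Position 1: 'd' vs 'b' => differ
  Position 2: 'c' vs 'd' => differ
  Position 3: 'b' vs 'd' => differ
  Position 4: 'a' vs 'c' => differ
  Position 5: 'd' vs 'a' => differ
  Position 6: 'c' vs 'c' => same
Total differences (Hamming distance): 5

5


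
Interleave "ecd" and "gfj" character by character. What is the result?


Interleaving "ecd" and "gfj":
  Position 0: 'e' from first, 'g' from second => "eg"
  Position 1: 'c' from first, 'f' from second => "cf"
  Position 2: 'd' from first, 'j' from second => "dj"
Result: egcfdj

egcfdj


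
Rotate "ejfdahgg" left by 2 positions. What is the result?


Input: "ejfdahgg", rotate left by 2
First 2 characters: "ej"
Remaining characters: "fdahgg"
Concatenate remaining + first: "fdahgg" + "ej" = "fdahggej"

fdahggej


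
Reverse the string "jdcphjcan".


Input: jdcphjcan
Reading characters right to left:
  Position 8: 'n'
  Position 7: 'a'
  Position 6: 'c'
  Position 5: 'j'
  Position 4: 'h'
  Position 3: 'p'
  Position 2: 'c'
  Position 1: 'd'
  Position 0: 'j'
Reversed: nacjhpcdj

nacjhpcdj


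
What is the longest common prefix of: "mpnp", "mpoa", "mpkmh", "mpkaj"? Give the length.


Words: mpnp, mpoa, mpkmh, mpkaj
  Position 0: all 'm' => match
  Position 1: all 'p' => match
  Position 2: ('n', 'o', 'k', 'k') => mismatch, stop
LCP = "mp" (length 2)

2


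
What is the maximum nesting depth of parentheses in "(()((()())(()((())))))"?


Input: "(()((()())(()((())))))"
Tracking depth:
  Position 0 '(': depth becomes 1
  Position 1 '(': depth becomes 2
  Position 2 ')': depth becomes 1
  Position 3 '(': depth becomes 2
  Position 4 '(': depth becomes 3
  Position 5 '(': depth becomes 4
  Position 6 ')': depth becomes 3
  Position 7 '(': depth becomes 4
  Position 8 ')': depth becomes 3
  Position 9 ')': depth becomes 2
  Position 10 '(': depth becomes 3
  Position 11 '(': depth becomes 4
  Position 12 ')': depth becomes 3
  Position 13 '(': depth becomes 4
  Position 14 '(': depth becomes 5
  Position 15 '(': depth becomes 6
  Position 16 ')': depth becomes 5
  Position 17 ')': depth becomes 4
  Position 18 ')': depth becomes 3
  Position 19 ')': depth becomes 2
  Position 20 ')': depth becomes 1
  Position 21 ')': depth becomes 0
Maximum depth reached: 6

6


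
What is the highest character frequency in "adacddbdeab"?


Input: adacddbdeab
Character counts:
  'a': 3
  'b': 2
  'c': 1
  'd': 4
  'e': 1
Maximum frequency: 4

4


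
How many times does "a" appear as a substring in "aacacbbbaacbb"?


Searching for "a" in "aacacbbbaacbb"
Scanning each position:
  Position 0: "a" => MATCH
  Position 1: "a" => MATCH
  Position 2: "c" => no
  Position 3: "a" => MATCH
  Position 4: "c" => no
  Position 5: "b" => no
  Position 6: "b" => no
  Position 7: "b" => no
  Position 8: "a" => MATCH
  Position 9: "a" => MATCH
  Position 10: "c" => no
  Position 11: "b" => no
  Position 12: "b" => no
Total occurrences: 5

5


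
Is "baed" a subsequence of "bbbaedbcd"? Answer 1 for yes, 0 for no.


Check if "baed" is a subsequence of "bbbaedbcd"
Greedy scan:
  Position 0 ('b'): matches sub[0] = 'b'
  Position 1 ('b'): no match needed
  Position 2 ('b'): no match needed
  Position 3 ('a'): matches sub[1] = 'a'
  Position 4 ('e'): matches sub[2] = 'e'
  Position 5 ('d'): matches sub[3] = 'd'
  Position 6 ('b'): no match needed
  Position 7 ('c'): no match needed
  Position 8 ('d'): no match needed
All 4 characters matched => is a subsequence

1


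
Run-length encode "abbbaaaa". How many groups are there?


Input: abbbaaaa
Scanning for consecutive runs:
  Group 1: 'a' x 1 (positions 0-0)
  Group 2: 'b' x 3 (positions 1-3)
  Group 3: 'a' x 4 (positions 4-7)
Total groups: 3

3


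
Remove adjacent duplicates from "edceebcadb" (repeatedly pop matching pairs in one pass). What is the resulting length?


Input: edceebcadb
Stack-based adjacent duplicate removal:
  Read 'e': push. Stack: e
  Read 'd': push. Stack: ed
  Read 'c': push. Stack: edc
  Read 'e': push. Stack: edce
  Read 'e': matches stack top 'e' => pop. Stack: edc
  Read 'b': push. Stack: edcb
  Read 'c': push. Stack: edcbc
  Read 'a': push. Stack: edcbca
  Read 'd': push. Stack: edcbcad
  Read 'b': push. Stack: edcbcadb
Final stack: "edcbcadb" (length 8)

8


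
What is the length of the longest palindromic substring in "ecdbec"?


Input: "ecdbec"
Checking substrings for palindromes:
  No multi-char palindromic substrings found
Longest palindromic substring: "e" with length 1

1


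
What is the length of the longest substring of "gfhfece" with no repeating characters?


Input: "gfhfece"
Sliding window (track last position of each char):
  Position 0 ('g'): window [0,0] length 1 -- new best
  Position 1 ('f'): window [0,1] length 2 -- new best
  Position 2 ('h'): window [0,2] length 3 -- new best
  Position 3 ('f'): repeat (last at 1), move window start to 2
  Position 3 ('f'): window [2,3] length 2
  Position 4 ('e'): window [2,4] length 3
  Position 5 ('c'): window [2,5] length 4 -- new best
  Position 6 ('e'): repeat (last at 4), move window start to 5
  Position 6 ('e'): window [5,6] length 2
Longest substring with no repeats: "hfec" with length 4

4


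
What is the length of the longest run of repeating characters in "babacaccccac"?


Input: "babacaccccac"
Scanning for longest run:
  Position 1 ('a'): new char, reset run to 1
  Position 2 ('b'): new char, reset run to 1
  Position 3 ('a'): new char, reset run to 1
  Position 4 ('c'): new char, reset run to 1
  Position 5 ('a'): new char, reset run to 1
  Position 6 ('c'): new char, reset run to 1
  Position 7 ('c'): continues run of 'c', length=2
  Position 8 ('c'): continues run of 'c', length=3
  Position 9 ('c'): continues run of 'c', length=4
  Position 10 ('a'): new char, reset run to 1
  Position 11 ('c'): new char, reset run to 1
Longest run: 'c' with length 4

4


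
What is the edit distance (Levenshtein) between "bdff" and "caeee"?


Computing edit distance: "bdff" -> "caeee"
DP table:
           c    a    e    e    e
      0    1    2    3    4    5
  b   1    1    2    3    4    5
  d   2    2    2    3    4    5
  f   3    3    3    3    4    5
  f   4    4    4    4    4    5
Edit distance = dp[4][5] = 5

5


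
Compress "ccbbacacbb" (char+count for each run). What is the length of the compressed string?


Input: ccbbacacbb
Runs:
  'c' x 2 => "c2"
  'b' x 2 => "b2"
  'a' x 1 => "a1"
  'c' x 1 => "c1"
  'a' x 1 => "a1"
  'c' x 1 => "c1"
  'b' x 2 => "b2"
Compressed: "c2b2a1c1a1c1b2"
Compressed length: 14

14


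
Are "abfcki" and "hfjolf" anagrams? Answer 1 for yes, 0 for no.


Strings: "abfcki", "hfjolf"
Sorted first:  abcfik
Sorted second: ffhjlo
Differ at position 0: 'a' vs 'f' => not anagrams

0


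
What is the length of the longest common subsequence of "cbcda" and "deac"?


LCS of "cbcda" and "deac"
DP table:
           d    e    a    c
      0    0    0    0    0
  c   0    0    0    0    1
  b   0    0    0    0    1
  c   0    0    0    0    1
  d   0    1    1    1    1
  a   0    1    1    2    2
LCS length = dp[5][4] = 2

2


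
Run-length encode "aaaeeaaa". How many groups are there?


Input: aaaeeaaa
Scanning for consecutive runs:
  Group 1: 'a' x 3 (positions 0-2)
  Group 2: 'e' x 2 (positions 3-4)
  Group 3: 'a' x 3 (positions 5-7)
Total groups: 3

3


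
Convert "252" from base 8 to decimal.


Input: "252" in base 8
Positional expansion:
  Digit '2' (value 2) x 8^2 = 128
  Digit '5' (value 5) x 8^1 = 40
  Digit '2' (value 2) x 8^0 = 2
Sum = 170

170


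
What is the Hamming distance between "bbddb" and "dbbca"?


Comparing "bbddb" and "dbbca" position by position:
  Position 0: 'b' vs 'd' => differ
  Position 1: 'b' vs 'b' => same
  Position 2: 'd' vs 'b' => differ
  Position 3: 'd' vs 'c' => differ
  Position 4: 'b' vs 'a' => differ
Total differences (Hamming distance): 4

4


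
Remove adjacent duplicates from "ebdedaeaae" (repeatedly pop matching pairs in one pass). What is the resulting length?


Input: ebdedaeaae
Stack-based adjacent duplicate removal:
  Read 'e': push. Stack: e
  Read 'b': push. Stack: eb
  Read 'd': push. Stack: ebd
  Read 'e': push. Stack: ebde
  Read 'd': push. Stack: ebded
  Read 'a': push. Stack: ebdeda
  Read 'e': push. Stack: ebdedae
  Read 'a': push. Stack: ebdedaea
  Read 'a': matches stack top 'a' => pop. Stack: ebdedae
  Read 'e': matches stack top 'e' => pop. Stack: ebdeda
Final stack: "ebdeda" (length 6)

6


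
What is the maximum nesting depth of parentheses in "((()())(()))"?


Input: "((()())(()))"
Tracking depth:
  Position 0 '(': depth becomes 1
  Position 1 '(': depth becomes 2
  Position 2 '(': depth becomes 3
  Position 3 ')': depth becomes 2
  Position 4 '(': depth becomes 3
  Position 5 ')': depth becomes 2
  Position 6 ')': depth becomes 1
  Position 7 '(': depth becomes 2
  Position 8 '(': depth becomes 3
  Position 9 ')': depth becomes 2
  Position 10 ')': depth becomes 1
  Position 11 ')': depth becomes 0
Maximum depth reached: 3

3


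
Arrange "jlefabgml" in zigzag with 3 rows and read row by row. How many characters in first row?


Zigzag "jlefabgml" into 3 rows:
Placing characters:
  'j' => row 0
  'l' => row 1
  'e' => row 2
  'f' => row 1
  'a' => row 0
  'b' => row 1
  'g' => row 2
  'm' => row 1
  'l' => row 0
Rows:
  Row 0: "jal"
  Row 1: "lfbm"
  Row 2: "eg"
First row length: 3

3


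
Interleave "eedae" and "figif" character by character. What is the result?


Interleaving "eedae" and "figif":
  Position 0: 'e' from first, 'f' from second => "ef"
  Position 1: 'e' from first, 'i' from second => "ei"
  Position 2: 'd' from first, 'g' from second => "dg"
  Position 3: 'a' from first, 'i' from second => "ai"
  Position 4: 'e' from first, 'f' from second => "ef"
Result: efeidgaief

efeidgaief


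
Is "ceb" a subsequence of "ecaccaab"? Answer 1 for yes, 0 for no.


Check if "ceb" is a subsequence of "ecaccaab"
Greedy scan:
  Position 0 ('e'): no match needed
  Position 1 ('c'): matches sub[0] = 'c'
  Position 2 ('a'): no match needed
  Position 3 ('c'): no match needed
  Position 4 ('c'): no match needed
  Position 5 ('a'): no match needed
  Position 6 ('a'): no match needed
  Position 7 ('b'): no match needed
Only matched 1/3 characters => not a subsequence

0


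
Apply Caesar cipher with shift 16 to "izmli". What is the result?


Caesar cipher: shift "izmli" by 16
  'i' (pos 8) + 16 = pos 24 = 'y'
  'z' (pos 25) + 16 = pos 15 = 'p'
  'm' (pos 12) + 16 = pos 2 = 'c'
  'l' (pos 11) + 16 = pos 1 = 'b'
  'i' (pos 8) + 16 = pos 24 = 'y'
Result: ypcby

ypcby


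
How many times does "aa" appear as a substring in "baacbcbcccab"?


Searching for "aa" in "baacbcbcccab"
Scanning each position:
  Position 0: "ba" => no
  Position 1: "aa" => MATCH
  Position 2: "ac" => no
  Position 3: "cb" => no
  Position 4: "bc" => no
  Position 5: "cb" => no
  Position 6: "bc" => no
  Position 7: "cc" => no
  Position 8: "cc" => no
  Position 9: "ca" => no
  Position 10: "ab" => no
Total occurrences: 1

1


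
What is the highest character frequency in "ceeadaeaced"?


Input: ceeadaeaced
Character counts:
  'a': 3
  'c': 2
  'd': 2
  'e': 4
Maximum frequency: 4

4


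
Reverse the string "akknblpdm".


Input: akknblpdm
Reading characters right to left:
  Position 8: 'm'
  Position 7: 'd'
  Position 6: 'p'
  Position 5: 'l'
  Position 4: 'b'
  Position 3: 'n'
  Position 2: 'k'
  Position 1: 'k'
  Position 0: 'a'
Reversed: mdplbnkka

mdplbnkka


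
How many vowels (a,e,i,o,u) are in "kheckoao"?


Input: kheckoao
Checking each character:
  'k' at position 0: consonant
  'h' at position 1: consonant
  'e' at position 2: vowel (running total: 1)
  'c' at position 3: consonant
  'k' at position 4: consonant
  'o' at position 5: vowel (running total: 2)
  'a' at position 6: vowel (running total: 3)
  'o' at position 7: vowel (running total: 4)
Total vowels: 4

4


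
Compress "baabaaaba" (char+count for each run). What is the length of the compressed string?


Input: baabaaaba
Runs:
  'b' x 1 => "b1"
  'a' x 2 => "a2"
  'b' x 1 => "b1"
  'a' x 3 => "a3"
  'b' x 1 => "b1"
  'a' x 1 => "a1"
Compressed: "b1a2b1a3b1a1"
Compressed length: 12

12


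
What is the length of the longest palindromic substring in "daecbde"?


Input: "daecbde"
Checking substrings for palindromes:
  No multi-char palindromic substrings found
Longest palindromic substring: "d" with length 1

1


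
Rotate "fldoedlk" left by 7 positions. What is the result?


Input: "fldoedlk", rotate left by 7
First 7 characters: "fldoedl"
Remaining characters: "k"
Concatenate remaining + first: "k" + "fldoedl" = "kfldoedl"

kfldoedl


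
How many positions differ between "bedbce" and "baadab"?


Comparing "bedbce" and "baadab" position by position:
  Position 0: 'b' vs 'b' => same
  Position 1: 'e' vs 'a' => DIFFER
  Position 2: 'd' vs 'a' => DIFFER
  Position 3: 'b' vs 'd' => DIFFER
  Position 4: 'c' vs 'a' => DIFFER
  Position 5: 'e' vs 'b' => DIFFER
Positions that differ: 5

5


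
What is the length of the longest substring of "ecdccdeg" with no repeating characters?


Input: "ecdccdeg"
Sliding window (track last position of each char):
  Position 0 ('e'): window [0,0] length 1 -- new best
  Position 1 ('c'): window [0,1] length 2 -- new best
  Position 2 ('d'): window [0,2] length 3 -- new best
  Position 3 ('c'): repeat (last at 1), move window start to 2
  Position 3 ('c'): window [2,3] length 2
  Position 4 ('c'): repeat (last at 3), move window start to 4
  Position 4 ('c'): window [4,4] length 1
  Position 5 ('d'): window [4,5] length 2
  Position 6 ('e'): window [4,6] length 3
  Position 7 ('g'): window [4,7] length 4 -- new best
Longest substring with no repeats: "cdeg" with length 4

4


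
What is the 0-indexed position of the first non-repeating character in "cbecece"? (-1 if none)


Input: cbecece
Character frequencies:
  'b': 1
  'c': 3
  'e': 3
Scanning left to right for freq == 1:
  Position 0 ('c'): freq=3, skip
  Position 1 ('b'): unique! => answer = 1

1


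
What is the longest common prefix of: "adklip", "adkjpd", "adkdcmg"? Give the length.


Words: adklip, adkjpd, adkdcmg
  Position 0: all 'a' => match
  Position 1: all 'd' => match
  Position 2: all 'k' => match
  Position 3: ('l', 'j', 'd') => mismatch, stop
LCP = "adk" (length 3)

3


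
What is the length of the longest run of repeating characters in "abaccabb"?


Input: "abaccabb"
Scanning for longest run:
  Position 1 ('b'): new char, reset run to 1
  Position 2 ('a'): new char, reset run to 1
  Position 3 ('c'): new char, reset run to 1
  Position 4 ('c'): continues run of 'c', length=2
  Position 5 ('a'): new char, reset run to 1
  Position 6 ('b'): new char, reset run to 1
  Position 7 ('b'): continues run of 'b', length=2
Longest run: 'c' with length 2

2


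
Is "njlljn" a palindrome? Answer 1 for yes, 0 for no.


Input: njlljn
Reversed: njlljn
  Compare pos 0 ('n') with pos 5 ('n'): match
  Compare pos 1 ('j') with pos 4 ('j'): match
  Compare pos 2 ('l') with pos 3 ('l'): match
Result: palindrome

1


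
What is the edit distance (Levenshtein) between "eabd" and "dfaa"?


Computing edit distance: "eabd" -> "dfaa"
DP table:
           d    f    a    a
      0    1    2    3    4
  e   1    1    2    3    4
  a   2    2    2    2    3
  b   3    3    3    3    3
  d   4    3    4    4    4
Edit distance = dp[4][4] = 4

4


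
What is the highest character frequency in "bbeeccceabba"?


Input: bbeeccceabba
Character counts:
  'a': 2
  'b': 4
  'c': 3
  'e': 3
Maximum frequency: 4

4


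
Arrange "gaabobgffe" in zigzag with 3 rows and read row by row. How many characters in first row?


Zigzag "gaabobgffe" into 3 rows:
Placing characters:
  'g' => row 0
  'a' => row 1
  'a' => row 2
  'b' => row 1
  'o' => row 0
  'b' => row 1
  'g' => row 2
  'f' => row 1
  'f' => row 0
  'e' => row 1
Rows:
  Row 0: "gof"
  Row 1: "abbfe"
  Row 2: "ag"
First row length: 3

3


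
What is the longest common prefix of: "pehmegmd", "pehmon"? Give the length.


Words: pehmegmd, pehmon
  Position 0: all 'p' => match
  Position 1: all 'e' => match
  Position 2: all 'h' => match
  Position 3: all 'm' => match
  Position 4: ('e', 'o') => mismatch, stop
LCP = "pehm" (length 4)

4


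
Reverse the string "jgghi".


Input: jgghi
Reading characters right to left:
  Position 4: 'i'
  Position 3: 'h'
  Position 2: 'g'
  Position 1: 'g'
  Position 0: 'j'
Reversed: ihggj

ihggj


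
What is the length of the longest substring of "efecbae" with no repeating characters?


Input: "efecbae"
Sliding window (track last position of each char):
  Position 0 ('e'): window [0,0] length 1 -- new best
  Position 1 ('f'): window [0,1] length 2 -- new best
  Position 2 ('e'): repeat (last at 0), move window start to 1
  Position 2 ('e'): window [1,2] length 2
  Position 3 ('c'): window [1,3] length 3 -- new best
  Position 4 ('b'): window [1,4] length 4 -- new best
  Position 5 ('a'): window [1,5] length 5 -- new best
  Position 6 ('e'): repeat (last at 2), move window start to 3
  Position 6 ('e'): window [3,6] length 4
Longest substring with no repeats: "fecba" with length 5

5


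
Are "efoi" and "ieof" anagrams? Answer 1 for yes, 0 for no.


Strings: "efoi", "ieof"
Sorted first:  efio
Sorted second: efio
Sorted forms match => anagrams

1


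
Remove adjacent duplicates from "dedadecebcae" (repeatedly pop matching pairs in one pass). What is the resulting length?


Input: dedadecebcae
Stack-based adjacent duplicate removal:
  Read 'd': push. Stack: d
  Read 'e': push. Stack: de
  Read 'd': push. Stack: ded
  Read 'a': push. Stack: deda
  Read 'd': push. Stack: dedad
  Read 'e': push. Stack: dedade
  Read 'c': push. Stack: dedadec
  Read 'e': push. Stack: dedadece
  Read 'b': push. Stack: dedadeceb
  Read 'c': push. Stack: dedadecebc
  Read 'a': push. Stack: dedadecebca
  Read 'e': push. Stack: dedadecebcae
Final stack: "dedadecebcae" (length 12)

12


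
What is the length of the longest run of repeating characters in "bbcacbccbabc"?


Input: "bbcacbccbabc"
Scanning for longest run:
  Position 1 ('b'): continues run of 'b', length=2
  Position 2 ('c'): new char, reset run to 1
  Position 3 ('a'): new char, reset run to 1
  Position 4 ('c'): new char, reset run to 1
  Position 5 ('b'): new char, reset run to 1
  Position 6 ('c'): new char, reset run to 1
  Position 7 ('c'): continues run of 'c', length=2
  Position 8 ('b'): new char, reset run to 1
  Position 9 ('a'): new char, reset run to 1
  Position 10 ('b'): new char, reset run to 1
  Position 11 ('c'): new char, reset run to 1
Longest run: 'b' with length 2

2


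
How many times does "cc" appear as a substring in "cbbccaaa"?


Searching for "cc" in "cbbccaaa"
Scanning each position:
  Position 0: "cb" => no
  Position 1: "bb" => no
  Position 2: "bc" => no
  Position 3: "cc" => MATCH
  Position 4: "ca" => no
  Position 5: "aa" => no
  Position 6: "aa" => no
Total occurrences: 1

1


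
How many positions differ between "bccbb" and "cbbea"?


Comparing "bccbb" and "cbbea" position by position:
  Position 0: 'b' vs 'c' => DIFFER
  Position 1: 'c' vs 'b' => DIFFER
  Position 2: 'c' vs 'b' => DIFFER
  Position 3: 'b' vs 'e' => DIFFER
  Position 4: 'b' vs 'a' => DIFFER
Positions that differ: 5

5


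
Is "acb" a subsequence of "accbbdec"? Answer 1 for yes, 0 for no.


Check if "acb" is a subsequence of "accbbdec"
Greedy scan:
  Position 0 ('a'): matches sub[0] = 'a'
  Position 1 ('c'): matches sub[1] = 'c'
  Position 2 ('c'): no match needed
  Position 3 ('b'): matches sub[2] = 'b'
  Position 4 ('b'): no match needed
  Position 5 ('d'): no match needed
  Position 6 ('e'): no match needed
  Position 7 ('c'): no match needed
All 3 characters matched => is a subsequence

1


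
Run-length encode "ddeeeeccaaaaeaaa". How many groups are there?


Input: ddeeeeccaaaaeaaa
Scanning for consecutive runs:
  Group 1: 'd' x 2 (positions 0-1)
  Group 2: 'e' x 4 (positions 2-5)
  Group 3: 'c' x 2 (positions 6-7)
  Group 4: 'a' x 4 (positions 8-11)
  Group 5: 'e' x 1 (positions 12-12)
  Group 6: 'a' x 3 (positions 13-15)
Total groups: 6

6


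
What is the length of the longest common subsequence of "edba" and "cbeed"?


LCS of "edba" and "cbeed"
DP table:
           c    b    e    e    d
      0    0    0    0    0    0
  e   0    0    0    1    1    1
  d   0    0    0    1    1    2
  b   0    0    1    1    1    2
  a   0    0    1    1    1    2
LCS length = dp[4][5] = 2

2


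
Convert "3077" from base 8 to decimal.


Input: "3077" in base 8
Positional expansion:
  Digit '3' (value 3) x 8^3 = 1536
  Digit '0' (value 0) x 8^2 = 0
  Digit '7' (value 7) x 8^1 = 56
  Digit '7' (value 7) x 8^0 = 7
Sum = 1599

1599


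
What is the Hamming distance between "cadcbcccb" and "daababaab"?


Comparing "cadcbcccb" and "daababaab" position by position:
  Position 0: 'c' vs 'd' => differ
  Position 1: 'a' vs 'a' => same
  Position 2: 'd' vs 'a' => differ
  Position 3: 'c' vs 'b' => differ
  Position 4: 'b' vs 'a' => differ
  Position 5: 'c' vs 'b' => differ
  Position 6: 'c' vs 'a' => differ
  Position 7: 'c' vs 'a' => differ
  Position 8: 'b' vs 'b' => same
Total differences (Hamming distance): 7

7


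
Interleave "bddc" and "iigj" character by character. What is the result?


Interleaving "bddc" and "iigj":
  Position 0: 'b' from first, 'i' from second => "bi"
  Position 1: 'd' from first, 'i' from second => "di"
  Position 2: 'd' from first, 'g' from second => "dg"
  Position 3: 'c' from first, 'j' from second => "cj"
Result: bididgcj

bididgcj


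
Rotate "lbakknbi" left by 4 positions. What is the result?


Input: "lbakknbi", rotate left by 4
First 4 characters: "lbak"
Remaining characters: "knbi"
Concatenate remaining + first: "knbi" + "lbak" = "knbilbak"

knbilbak


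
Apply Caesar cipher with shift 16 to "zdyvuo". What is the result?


Caesar cipher: shift "zdyvuo" by 16
  'z' (pos 25) + 16 = pos 15 = 'p'
  'd' (pos 3) + 16 = pos 19 = 't'
  'y' (pos 24) + 16 = pos 14 = 'o'
  'v' (pos 21) + 16 = pos 11 = 'l'
  'u' (pos 20) + 16 = pos 10 = 'k'
  'o' (pos 14) + 16 = pos 4 = 'e'
Result: ptolke

ptolke


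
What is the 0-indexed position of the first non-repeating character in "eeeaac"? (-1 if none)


Input: eeeaac
Character frequencies:
  'a': 2
  'c': 1
  'e': 3
Scanning left to right for freq == 1:
  Position 0 ('e'): freq=3, skip
  Position 1 ('e'): freq=3, skip
  Position 2 ('e'): freq=3, skip
  Position 3 ('a'): freq=2, skip
  Position 4 ('a'): freq=2, skip
  Position 5 ('c'): unique! => answer = 5

5


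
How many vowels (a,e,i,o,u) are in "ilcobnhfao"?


Input: ilcobnhfao
Checking each character:
  'i' at position 0: vowel (running total: 1)
  'l' at position 1: consonant
  'c' at position 2: consonant
  'o' at position 3: vowel (running total: 2)
  'b' at position 4: consonant
  'n' at position 5: consonant
  'h' at position 6: consonant
  'f' at position 7: consonant
  'a' at position 8: vowel (running total: 3)
  'o' at position 9: vowel (running total: 4)
Total vowels: 4

4


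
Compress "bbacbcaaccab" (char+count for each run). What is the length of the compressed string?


Input: bbacbcaaccab
Runs:
  'b' x 2 => "b2"
  'a' x 1 => "a1"
  'c' x 1 => "c1"
  'b' x 1 => "b1"
  'c' x 1 => "c1"
  'a' x 2 => "a2"
  'c' x 2 => "c2"
  'a' x 1 => "a1"
  'b' x 1 => "b1"
Compressed: "b2a1c1b1c1a2c2a1b1"
Compressed length: 18

18


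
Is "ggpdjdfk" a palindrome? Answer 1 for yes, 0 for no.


Input: ggpdjdfk
Reversed: kfdjdpgg
  Compare pos 0 ('g') with pos 7 ('k'): MISMATCH
  Compare pos 1 ('g') with pos 6 ('f'): MISMATCH
  Compare pos 2 ('p') with pos 5 ('d'): MISMATCH
  Compare pos 3 ('d') with pos 4 ('j'): MISMATCH
Result: not a palindrome

0


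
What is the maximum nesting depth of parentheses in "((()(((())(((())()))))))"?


Input: "((()(((())(((())()))))))"
Tracking depth:
  Position 0 '(': depth becomes 1
  Position 1 '(': depth becomes 2
  Position 2 '(': depth becomes 3
  Position 3 ')': depth becomes 2
  Position 4 '(': depth becomes 3
  Position 5 '(': depth becomes 4
  Position 6 '(': depth becomes 5
  Position 7 '(': depth becomes 6
  Position 8 ')': depth becomes 5
  Position 9 ')': depth becomes 4
  Position 10 '(': depth becomes 5
  Position 11 '(': depth becomes 6
  Position 12 '(': depth becomes 7
  Position 13 '(': depth becomes 8
  Position 14 ')': depth becomes 7
  Position 15 ')': depth becomes 6
  Position 16 '(': depth becomes 7
  Position 17 ')': depth becomes 6
  Position 18 ')': depth becomes 5
  Position 19 ')': depth becomes 4
  Position 20 ')': depth becomes 3
  Position 21 ')': depth becomes 2
  Position 22 ')': depth becomes 1
  Position 23 ')': depth becomes 0
Maximum depth reached: 8

8


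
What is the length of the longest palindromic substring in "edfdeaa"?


Input: "edfdeaa"
Checking substrings for palindromes:
  [0:5] "edfde" (len 5) => palindrome
  [1:4] "dfd" (len 3) => palindrome
  [5:7] "aa" (len 2) => palindrome
Longest palindromic substring: "edfde" with length 5

5


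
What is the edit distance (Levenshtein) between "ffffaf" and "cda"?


Computing edit distance: "ffffaf" -> "cda"
DP table:
           c    d    a
      0    1    2    3
  f   1    1    2    3
  f   2    2    2    3
  f   3    3    3    3
  f   4    4    4    4
  a   5    5    5    4
  f   6    6    6    5
Edit distance = dp[6][3] = 5

5


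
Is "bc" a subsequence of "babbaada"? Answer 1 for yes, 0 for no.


Check if "bc" is a subsequence of "babbaada"
Greedy scan:
  Position 0 ('b'): matches sub[0] = 'b'
  Position 1 ('a'): no match needed
  Position 2 ('b'): no match needed
  Position 3 ('b'): no match needed
  Position 4 ('a'): no match needed
  Position 5 ('a'): no match needed
  Position 6 ('d'): no match needed
  Position 7 ('a'): no match needed
Only matched 1/2 characters => not a subsequence

0


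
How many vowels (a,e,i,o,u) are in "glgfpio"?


Input: glgfpio
Checking each character:
  'g' at position 0: consonant
  'l' at position 1: consonant
  'g' at position 2: consonant
  'f' at position 3: consonant
  'p' at position 4: consonant
  'i' at position 5: vowel (running total: 1)
  'o' at position 6: vowel (running total: 2)
Total vowels: 2

2


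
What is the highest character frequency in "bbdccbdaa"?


Input: bbdccbdaa
Character counts:
  'a': 2
  'b': 3
  'c': 2
  'd': 2
Maximum frequency: 3

3


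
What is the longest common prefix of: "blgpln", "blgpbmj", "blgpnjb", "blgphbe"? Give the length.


Words: blgpln, blgpbmj, blgpnjb, blgphbe
  Position 0: all 'b' => match
  Position 1: all 'l' => match
  Position 2: all 'g' => match
  Position 3: all 'p' => match
  Position 4: ('l', 'b', 'n', 'h') => mismatch, stop
LCP = "blgp" (length 4)

4


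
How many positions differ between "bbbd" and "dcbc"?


Comparing "bbbd" and "dcbc" position by position:
  Position 0: 'b' vs 'd' => DIFFER
  Position 1: 'b' vs 'c' => DIFFER
  Position 2: 'b' vs 'b' => same
  Position 3: 'd' vs 'c' => DIFFER
Positions that differ: 3

3


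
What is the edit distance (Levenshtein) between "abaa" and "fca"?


Computing edit distance: "abaa" -> "fca"
DP table:
           f    c    a
      0    1    2    3
  a   1    1    2    2
  b   2    2    2    3
  a   3    3    3    2
  a   4    4    4    3
Edit distance = dp[4][3] = 3

3


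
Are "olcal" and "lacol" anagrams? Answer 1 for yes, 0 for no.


Strings: "olcal", "lacol"
Sorted first:  acllo
Sorted second: acllo
Sorted forms match => anagrams

1


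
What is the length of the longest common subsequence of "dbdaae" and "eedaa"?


LCS of "dbdaae" and "eedaa"
DP table:
           e    e    d    a    a
      0    0    0    0    0    0
  d   0    0    0    1    1    1
  b   0    0    0    1    1    1
  d   0    0    0    1    1    1
  a   0    0    0    1    2    2
  a   0    0    0    1    2    3
  e   0    1    1    1    2    3
LCS length = dp[6][5] = 3

3


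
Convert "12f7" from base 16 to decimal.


Input: "12f7" in base 16
Positional expansion:
  Digit '1' (value 1) x 16^3 = 4096
  Digit '2' (value 2) x 16^2 = 512
  Digit 'f' (value 15) x 16^1 = 240
  Digit '7' (value 7) x 16^0 = 7
Sum = 4855

4855


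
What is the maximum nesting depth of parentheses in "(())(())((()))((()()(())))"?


Input: "(())(())((()))((()()(())))"
Tracking depth:
  Position 0 '(': depth becomes 1
  Position 1 '(': depth becomes 2
  Position 2 ')': depth becomes 1
  Position 3 ')': depth becomes 0
  Position 4 '(': depth becomes 1
  Position 5 '(': depth becomes 2
  Position 6 ')': depth becomes 1
  Position 7 ')': depth becomes 0
  Position 8 '(': depth becomes 1
  Position 9 '(': depth becomes 2
  Position 10 '(': depth becomes 3
  Position 11 ')': depth becomes 2
  Position 12 ')': depth becomes 1
  Position 13 ')': depth becomes 0
  Position 14 '(': depth becomes 1
  Position 15 '(': depth becomes 2
  Position 16 '(': depth becomes 3
  Position 17 ')': depth becomes 2
  Position 18 '(': depth becomes 3
  Position 19 ')': depth becomes 2
  Position 20 '(': depth becomes 3
  Position 21 '(': depth becomes 4
  Position 22 ')': depth becomes 3
  Position 23 ')': depth becomes 2
  Position 24 ')': depth becomes 1
  Position 25 ')': depth becomes 0
Maximum depth reached: 4

4


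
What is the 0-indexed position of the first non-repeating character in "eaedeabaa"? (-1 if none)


Input: eaedeabaa
Character frequencies:
  'a': 4
  'b': 1
  'd': 1
  'e': 3
Scanning left to right for freq == 1:
  Position 0 ('e'): freq=3, skip
  Position 1 ('a'): freq=4, skip
  Position 2 ('e'): freq=3, skip
  Position 3 ('d'): unique! => answer = 3

3


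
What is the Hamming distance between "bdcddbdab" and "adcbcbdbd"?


Comparing "bdcddbdab" and "adcbcbdbd" position by position:
  Position 0: 'b' vs 'a' => differ
  Position 1: 'd' vs 'd' => same
  Position 2: 'c' vs 'c' => same
  Position 3: 'd' vs 'b' => differ
  Position 4: 'd' vs 'c' => differ
  Position 5: 'b' vs 'b' => same
  Position 6: 'd' vs 'd' => same
  Position 7: 'a' vs 'b' => differ
  Position 8: 'b' vs 'd' => differ
Total differences (Hamming distance): 5

5


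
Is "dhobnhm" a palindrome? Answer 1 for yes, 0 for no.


Input: dhobnhm
Reversed: mhnbohd
  Compare pos 0 ('d') with pos 6 ('m'): MISMATCH
  Compare pos 1 ('h') with pos 5 ('h'): match
  Compare pos 2 ('o') with pos 4 ('n'): MISMATCH
Result: not a palindrome

0
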